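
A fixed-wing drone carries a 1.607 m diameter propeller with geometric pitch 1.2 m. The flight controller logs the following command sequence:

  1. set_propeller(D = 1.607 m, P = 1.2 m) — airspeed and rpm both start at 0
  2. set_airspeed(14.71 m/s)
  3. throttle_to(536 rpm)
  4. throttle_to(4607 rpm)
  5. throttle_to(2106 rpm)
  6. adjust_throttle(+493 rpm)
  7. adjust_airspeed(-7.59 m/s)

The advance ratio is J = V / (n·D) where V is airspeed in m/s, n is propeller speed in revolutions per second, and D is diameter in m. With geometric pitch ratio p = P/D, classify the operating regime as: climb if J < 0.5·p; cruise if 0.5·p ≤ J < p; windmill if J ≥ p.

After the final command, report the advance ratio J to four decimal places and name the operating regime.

set_propeller: D = 1.607 m, P = 1.2 m (p = P/D = 0.746733); state ← (V=0, rpm=0)
set_airspeed(14.71): V ← 14.71 m/s
throttle_to(536): rpm ← 536
throttle_to(4607): rpm ← 4607
throttle_to(2106): rpm ← 2106
adjust_throttle(+493): rpm ← 2106 +493 = 2599
adjust_airspeed(-7.59): V ← 14.71 -7.59 = 7.12 m/s
final state: V = 7.12 m/s, rpm = 2599 → n = rpm/60 = 43.316667 rev/s
J = V / (n·D) = 7.12 / (43.316667 × 1.607) = 0.102284
regime bands: climb J<0.3734 | cruise [0.3734, 0.7467) | windmill J≥0.7467
J = 0.1023 → climb

J = 0.1023, regime = climb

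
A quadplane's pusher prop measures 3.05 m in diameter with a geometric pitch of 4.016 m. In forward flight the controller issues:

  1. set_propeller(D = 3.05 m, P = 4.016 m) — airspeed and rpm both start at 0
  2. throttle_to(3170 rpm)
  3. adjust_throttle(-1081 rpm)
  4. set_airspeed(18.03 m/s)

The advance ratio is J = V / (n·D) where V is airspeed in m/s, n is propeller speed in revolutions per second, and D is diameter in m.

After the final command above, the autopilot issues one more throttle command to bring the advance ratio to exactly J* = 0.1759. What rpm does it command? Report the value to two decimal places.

rpm = 2016.42

set_propeller: D = 3.05 m, P = 4.016 m (p = P/D = 1.316721); state ← (V=0, rpm=0)
throttle_to(3170): rpm ← 3170
adjust_throttle(-1081): rpm ← 3170 -1081 = 2089
set_airspeed(18.03): V ← 18.03 m/s
final state: V = 18.03 m/s, rpm = 2089 → n = rpm/60 = 34.816667 rev/s
target J* = 0.1759; solve J* = V/(n·D) for n: n = V/(J*·D) = 18.03/(0.1759 × 3.05) = 33.607023 rev/s
rpm = 60·n = 2016.421402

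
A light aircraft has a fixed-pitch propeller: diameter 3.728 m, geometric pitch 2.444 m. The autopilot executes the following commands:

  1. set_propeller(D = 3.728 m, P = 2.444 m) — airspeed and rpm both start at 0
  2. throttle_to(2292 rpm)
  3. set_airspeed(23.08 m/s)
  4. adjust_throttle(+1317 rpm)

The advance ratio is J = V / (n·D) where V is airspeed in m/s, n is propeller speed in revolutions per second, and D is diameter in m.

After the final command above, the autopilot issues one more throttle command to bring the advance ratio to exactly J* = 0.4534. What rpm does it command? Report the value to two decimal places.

rpm = 819.27

set_propeller: D = 3.728 m, P = 2.444 m (p = P/D = 0.655579); state ← (V=0, rpm=0)
throttle_to(2292): rpm ← 2292
set_airspeed(23.08): V ← 23.08 m/s
adjust_throttle(+1317): rpm ← 2292 +1317 = 3609
final state: V = 23.08 m/s, rpm = 3609 → n = rpm/60 = 60.150000 rev/s
target J* = 0.4534; solve J* = V/(n·D) for n: n = V/(J*·D) = 23.08/(0.4534 × 3.728) = 13.654581 rev/s
rpm = 60·n = 819.274873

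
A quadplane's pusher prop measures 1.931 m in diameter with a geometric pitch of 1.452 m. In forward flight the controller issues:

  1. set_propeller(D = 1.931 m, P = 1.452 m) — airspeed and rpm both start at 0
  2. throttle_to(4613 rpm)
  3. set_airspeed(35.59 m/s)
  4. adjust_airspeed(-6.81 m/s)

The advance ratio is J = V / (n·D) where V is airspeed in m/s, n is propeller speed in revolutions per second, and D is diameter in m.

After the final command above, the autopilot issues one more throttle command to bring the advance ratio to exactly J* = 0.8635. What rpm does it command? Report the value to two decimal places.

rpm = 1035.61

set_propeller: D = 1.931 m, P = 1.452 m (p = P/D = 0.751942); state ← (V=0, rpm=0)
throttle_to(4613): rpm ← 4613
set_airspeed(35.59): V ← 35.59 m/s
adjust_airspeed(-6.81): V ← 35.59 -6.81 = 28.78 m/s
final state: V = 28.78 m/s, rpm = 4613 → n = rpm/60 = 76.883333 rev/s
target J* = 0.8635; solve J* = V/(n·D) for n: n = V/(J*·D) = 28.78/(0.8635 × 1.931) = 17.260214 rev/s
rpm = 60·n = 1035.612835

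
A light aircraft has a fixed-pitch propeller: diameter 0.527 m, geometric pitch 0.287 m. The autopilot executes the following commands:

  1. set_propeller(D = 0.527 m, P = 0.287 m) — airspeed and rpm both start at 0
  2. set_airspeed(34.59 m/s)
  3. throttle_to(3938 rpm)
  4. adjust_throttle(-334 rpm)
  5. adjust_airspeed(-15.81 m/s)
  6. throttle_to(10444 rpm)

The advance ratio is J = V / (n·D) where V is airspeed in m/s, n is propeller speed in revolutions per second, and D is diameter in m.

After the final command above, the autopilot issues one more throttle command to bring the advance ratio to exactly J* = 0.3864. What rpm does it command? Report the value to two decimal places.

rpm = 5533.49

set_propeller: D = 0.527 m, P = 0.287 m (p = P/D = 0.544592); state ← (V=0, rpm=0)
set_airspeed(34.59): V ← 34.59 m/s
throttle_to(3938): rpm ← 3938
adjust_throttle(-334): rpm ← 3938 -334 = 3604
adjust_airspeed(-15.81): V ← 34.59 -15.81 = 18.78 m/s
throttle_to(10444): rpm ← 10444
final state: V = 18.78 m/s, rpm = 10444 → n = rpm/60 = 174.066667 rev/s
target J* = 0.3864; solve J* = V/(n·D) for n: n = V/(J*·D) = 18.78/(0.3864 × 0.527) = 92.224828 rev/s
rpm = 60·n = 5533.489693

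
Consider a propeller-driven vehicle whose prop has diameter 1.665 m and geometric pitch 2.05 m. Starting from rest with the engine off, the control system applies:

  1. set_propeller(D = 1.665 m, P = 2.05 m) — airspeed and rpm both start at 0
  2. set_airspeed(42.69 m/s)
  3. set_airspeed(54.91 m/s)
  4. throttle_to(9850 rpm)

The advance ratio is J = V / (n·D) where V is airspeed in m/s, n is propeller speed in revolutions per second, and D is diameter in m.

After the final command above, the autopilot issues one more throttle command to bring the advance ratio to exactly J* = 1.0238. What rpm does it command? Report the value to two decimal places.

set_propeller: D = 1.665 m, P = 2.05 m (p = P/D = 1.231231); state ← (V=0, rpm=0)
set_airspeed(42.69): V ← 42.69 m/s
set_airspeed(54.91): V ← 54.91 m/s
throttle_to(9850): rpm ← 9850
final state: V = 54.91 m/s, rpm = 9850 → n = rpm/60 = 164.166667 rev/s
target J* = 1.0238; solve J* = V/(n·D) for n: n = V/(J*·D) = 54.91/(1.0238 × 1.665) = 32.212326 rev/s
rpm = 60·n = 1932.739538

rpm = 1932.74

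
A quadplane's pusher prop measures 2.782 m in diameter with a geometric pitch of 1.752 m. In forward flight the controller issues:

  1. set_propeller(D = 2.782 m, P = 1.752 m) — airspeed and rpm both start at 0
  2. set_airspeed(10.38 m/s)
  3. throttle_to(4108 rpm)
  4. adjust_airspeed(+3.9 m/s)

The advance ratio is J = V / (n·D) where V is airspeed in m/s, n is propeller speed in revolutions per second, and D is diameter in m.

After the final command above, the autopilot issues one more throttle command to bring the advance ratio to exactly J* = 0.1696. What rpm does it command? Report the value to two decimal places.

rpm = 1815.92

set_propeller: D = 2.782 m, P = 1.752 m (p = P/D = 0.629763); state ← (V=0, rpm=0)
set_airspeed(10.38): V ← 10.38 m/s
throttle_to(4108): rpm ← 4108
adjust_airspeed(+3.9): V ← 10.38 +3.9 = 14.28 m/s
final state: V = 14.28 m/s, rpm = 4108 → n = rpm/60 = 68.466667 rev/s
target J* = 0.1696; solve J* = V/(n·D) for n: n = V/(J*·D) = 14.28/(0.1696 × 2.782) = 30.265317 rev/s
rpm = 60·n = 1815.919048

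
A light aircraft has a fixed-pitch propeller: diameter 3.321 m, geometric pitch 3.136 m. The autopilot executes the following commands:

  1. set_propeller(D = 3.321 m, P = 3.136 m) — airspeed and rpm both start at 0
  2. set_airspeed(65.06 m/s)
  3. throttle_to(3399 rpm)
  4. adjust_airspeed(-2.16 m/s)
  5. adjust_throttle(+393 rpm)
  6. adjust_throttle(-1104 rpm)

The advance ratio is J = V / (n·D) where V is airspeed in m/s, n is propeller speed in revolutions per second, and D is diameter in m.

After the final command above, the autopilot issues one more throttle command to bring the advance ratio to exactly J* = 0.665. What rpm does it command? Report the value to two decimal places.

rpm = 1708.88

set_propeller: D = 3.321 m, P = 3.136 m (p = P/D = 0.944294); state ← (V=0, rpm=0)
set_airspeed(65.06): V ← 65.06 m/s
throttle_to(3399): rpm ← 3399
adjust_airspeed(-2.16): V ← 65.06 -2.16 = 62.9 m/s
adjust_throttle(+393): rpm ← 3399 +393 = 3792
adjust_throttle(-1104): rpm ← 3792 -1104 = 2688
final state: V = 62.9 m/s, rpm = 2688 → n = rpm/60 = 44.800000 rev/s
target J* = 0.665; solve J* = V/(n·D) for n: n = V/(J*·D) = 62.9/(0.665 × 3.321) = 28.481321 rev/s
rpm = 60·n = 1708.879244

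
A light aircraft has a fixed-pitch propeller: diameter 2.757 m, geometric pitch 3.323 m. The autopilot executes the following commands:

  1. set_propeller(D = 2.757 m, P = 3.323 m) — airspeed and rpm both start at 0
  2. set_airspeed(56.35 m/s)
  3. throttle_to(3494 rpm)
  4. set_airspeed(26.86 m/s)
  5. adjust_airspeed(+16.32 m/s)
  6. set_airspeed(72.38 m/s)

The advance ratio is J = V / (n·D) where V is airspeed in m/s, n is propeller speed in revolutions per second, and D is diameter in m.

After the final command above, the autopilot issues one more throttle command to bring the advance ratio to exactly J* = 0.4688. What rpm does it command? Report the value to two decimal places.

set_propeller: D = 2.757 m, P = 3.323 m (p = P/D = 1.205296); state ← (V=0, rpm=0)
set_airspeed(56.35): V ← 56.35 m/s
throttle_to(3494): rpm ← 3494
set_airspeed(26.86): V ← 26.86 m/s
adjust_airspeed(+16.32): V ← 26.86 +16.32 = 43.18 m/s
set_airspeed(72.38): V ← 72.38 m/s
final state: V = 72.38 m/s, rpm = 3494 → n = rpm/60 = 58.233333 rev/s
target J* = 0.4688; solve J* = V/(n·D) for n: n = V/(J*·D) = 72.38/(0.4688 × 2.757) = 56.000797 rev/s
rpm = 60·n = 3360.047834

rpm = 3360.05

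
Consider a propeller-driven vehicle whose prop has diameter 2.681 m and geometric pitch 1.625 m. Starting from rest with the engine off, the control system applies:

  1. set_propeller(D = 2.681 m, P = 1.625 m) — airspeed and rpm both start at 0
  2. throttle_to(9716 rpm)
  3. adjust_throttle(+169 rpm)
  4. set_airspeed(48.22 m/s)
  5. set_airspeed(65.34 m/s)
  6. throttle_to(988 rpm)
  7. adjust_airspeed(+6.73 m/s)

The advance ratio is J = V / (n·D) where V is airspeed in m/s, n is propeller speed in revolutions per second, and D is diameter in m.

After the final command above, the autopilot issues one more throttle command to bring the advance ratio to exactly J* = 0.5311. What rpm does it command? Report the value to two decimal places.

rpm = 3036.92

set_propeller: D = 2.681 m, P = 1.625 m (p = P/D = 0.606117); state ← (V=0, rpm=0)
throttle_to(9716): rpm ← 9716
adjust_throttle(+169): rpm ← 9716 +169 = 9885
set_airspeed(48.22): V ← 48.22 m/s
set_airspeed(65.34): V ← 65.34 m/s
throttle_to(988): rpm ← 988
adjust_airspeed(+6.73): V ← 65.34 +6.73 = 72.07 m/s
final state: V = 72.07 m/s, rpm = 988 → n = rpm/60 = 16.466667 rev/s
target J* = 0.5311; solve J* = V/(n·D) for n: n = V/(J*·D) = 72.07/(0.5311 × 2.681) = 50.615252 rev/s
rpm = 60·n = 3036.915143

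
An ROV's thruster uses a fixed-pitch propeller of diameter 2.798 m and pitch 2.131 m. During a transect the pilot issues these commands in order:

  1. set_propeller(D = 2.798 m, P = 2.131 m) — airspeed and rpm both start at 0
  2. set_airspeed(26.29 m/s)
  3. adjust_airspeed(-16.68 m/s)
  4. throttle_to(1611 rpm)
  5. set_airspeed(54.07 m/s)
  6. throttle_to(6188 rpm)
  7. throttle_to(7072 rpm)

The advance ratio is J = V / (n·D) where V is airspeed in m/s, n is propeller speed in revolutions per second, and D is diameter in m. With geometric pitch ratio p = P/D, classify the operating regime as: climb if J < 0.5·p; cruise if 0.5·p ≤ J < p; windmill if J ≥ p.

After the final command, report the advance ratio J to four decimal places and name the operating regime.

set_propeller: D = 2.798 m, P = 2.131 m (p = P/D = 0.761615); state ← (V=0, rpm=0)
set_airspeed(26.29): V ← 26.29 m/s
adjust_airspeed(-16.68): V ← 26.29 -16.68 = 9.61 m/s
throttle_to(1611): rpm ← 1611
set_airspeed(54.07): V ← 54.07 m/s
throttle_to(6188): rpm ← 6188
throttle_to(7072): rpm ← 7072
final state: V = 54.07 m/s, rpm = 7072 → n = rpm/60 = 117.866667 rev/s
J = V / (n·D) = 54.07 / (117.866667 × 2.798) = 0.163952
regime bands: climb J<0.3808 | cruise [0.3808, 0.7616) | windmill J≥0.7616
J = 0.1640 → climb

J = 0.1640, regime = climb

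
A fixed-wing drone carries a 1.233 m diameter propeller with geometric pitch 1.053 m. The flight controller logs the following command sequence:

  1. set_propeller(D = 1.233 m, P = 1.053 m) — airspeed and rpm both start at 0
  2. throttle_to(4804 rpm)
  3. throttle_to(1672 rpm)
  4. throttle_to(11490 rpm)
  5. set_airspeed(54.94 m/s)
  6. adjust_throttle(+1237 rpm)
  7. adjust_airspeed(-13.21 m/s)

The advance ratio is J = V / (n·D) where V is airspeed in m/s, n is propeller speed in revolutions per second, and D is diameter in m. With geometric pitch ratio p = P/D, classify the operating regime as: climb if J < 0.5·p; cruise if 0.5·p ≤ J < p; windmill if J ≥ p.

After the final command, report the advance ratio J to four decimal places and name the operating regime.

J = 0.1596, regime = climb

set_propeller: D = 1.233 m, P = 1.053 m (p = P/D = 0.854015); state ← (V=0, rpm=0)
throttle_to(4804): rpm ← 4804
throttle_to(1672): rpm ← 1672
throttle_to(11490): rpm ← 11490
set_airspeed(54.94): V ← 54.94 m/s
adjust_throttle(+1237): rpm ← 11490 +1237 = 12727
adjust_airspeed(-13.21): V ← 54.94 -13.21 = 41.73 m/s
final state: V = 41.73 m/s, rpm = 12727 → n = rpm/60 = 212.116667 rev/s
J = V / (n·D) = 41.73 / (212.116667 × 1.233) = 0.159555
regime bands: climb J<0.4270 | cruise [0.4270, 0.8540) | windmill J≥0.8540
J = 0.1596 → climb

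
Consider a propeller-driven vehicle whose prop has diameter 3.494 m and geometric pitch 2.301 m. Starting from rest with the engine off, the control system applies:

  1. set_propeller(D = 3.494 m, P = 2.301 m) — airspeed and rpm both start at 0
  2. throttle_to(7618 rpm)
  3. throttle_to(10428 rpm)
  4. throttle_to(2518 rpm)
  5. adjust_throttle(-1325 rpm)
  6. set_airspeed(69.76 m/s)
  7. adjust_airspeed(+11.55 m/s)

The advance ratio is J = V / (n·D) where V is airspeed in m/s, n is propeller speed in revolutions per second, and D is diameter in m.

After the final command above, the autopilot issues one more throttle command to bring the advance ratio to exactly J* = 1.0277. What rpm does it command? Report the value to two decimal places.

set_propeller: D = 3.494 m, P = 2.301 m (p = P/D = 0.658558); state ← (V=0, rpm=0)
throttle_to(7618): rpm ← 7618
throttle_to(10428): rpm ← 10428
throttle_to(2518): rpm ← 2518
adjust_throttle(-1325): rpm ← 2518 -1325 = 1193
set_airspeed(69.76): V ← 69.76 m/s
adjust_airspeed(+11.55): V ← 69.76 +11.55 = 81.31 m/s
final state: V = 81.31 m/s, rpm = 1193 → n = rpm/60 = 19.883333 rev/s
target J* = 1.0277; solve J* = V/(n·D) for n: n = V/(J*·D) = 81.31/(1.0277 × 3.494) = 22.644081 rev/s
rpm = 60·n = 1358.644873

rpm = 1358.64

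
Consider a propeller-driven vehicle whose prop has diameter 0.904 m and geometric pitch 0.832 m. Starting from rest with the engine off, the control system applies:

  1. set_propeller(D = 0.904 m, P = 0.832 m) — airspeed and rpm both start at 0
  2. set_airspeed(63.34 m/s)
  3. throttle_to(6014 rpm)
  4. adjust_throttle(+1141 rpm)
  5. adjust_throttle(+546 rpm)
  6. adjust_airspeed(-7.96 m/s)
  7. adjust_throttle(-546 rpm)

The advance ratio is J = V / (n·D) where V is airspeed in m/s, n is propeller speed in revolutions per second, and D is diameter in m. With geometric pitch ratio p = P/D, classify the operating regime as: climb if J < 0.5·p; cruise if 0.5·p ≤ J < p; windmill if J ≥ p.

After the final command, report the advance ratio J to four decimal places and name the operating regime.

J = 0.5137, regime = cruise

set_propeller: D = 0.904 m, P = 0.832 m (p = P/D = 0.920354); state ← (V=0, rpm=0)
set_airspeed(63.34): V ← 63.34 m/s
throttle_to(6014): rpm ← 6014
adjust_throttle(+1141): rpm ← 6014 +1141 = 7155
adjust_throttle(+546): rpm ← 7155 +546 = 7701
adjust_airspeed(-7.96): V ← 63.34 -7.96 = 55.38 m/s
adjust_throttle(-546): rpm ← 7701 -546 = 7155
final state: V = 55.38 m/s, rpm = 7155 → n = rpm/60 = 119.250000 rev/s
J = V / (n·D) = 55.38 / (119.250000 × 0.904) = 0.513720
regime bands: climb J<0.4602 | cruise [0.4602, 0.9204) | windmill J≥0.9204
J = 0.5137 → cruise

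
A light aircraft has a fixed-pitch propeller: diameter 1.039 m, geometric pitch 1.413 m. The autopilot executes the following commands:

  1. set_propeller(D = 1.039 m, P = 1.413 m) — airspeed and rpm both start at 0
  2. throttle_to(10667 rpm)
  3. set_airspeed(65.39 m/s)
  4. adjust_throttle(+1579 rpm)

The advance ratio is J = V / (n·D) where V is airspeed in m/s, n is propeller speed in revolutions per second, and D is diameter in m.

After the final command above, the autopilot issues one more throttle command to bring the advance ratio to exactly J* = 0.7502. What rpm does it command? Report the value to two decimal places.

rpm = 5033.50

set_propeller: D = 1.039 m, P = 1.413 m (p = P/D = 1.359962); state ← (V=0, rpm=0)
throttle_to(10667): rpm ← 10667
set_airspeed(65.39): V ← 65.39 m/s
adjust_throttle(+1579): rpm ← 10667 +1579 = 12246
final state: V = 65.39 m/s, rpm = 12246 → n = rpm/60 = 204.100000 rev/s
target J* = 0.7502; solve J* = V/(n·D) for n: n = V/(J*·D) = 65.39/(0.7502 × 1.039) = 83.891649 rev/s
rpm = 60·n = 5033.498927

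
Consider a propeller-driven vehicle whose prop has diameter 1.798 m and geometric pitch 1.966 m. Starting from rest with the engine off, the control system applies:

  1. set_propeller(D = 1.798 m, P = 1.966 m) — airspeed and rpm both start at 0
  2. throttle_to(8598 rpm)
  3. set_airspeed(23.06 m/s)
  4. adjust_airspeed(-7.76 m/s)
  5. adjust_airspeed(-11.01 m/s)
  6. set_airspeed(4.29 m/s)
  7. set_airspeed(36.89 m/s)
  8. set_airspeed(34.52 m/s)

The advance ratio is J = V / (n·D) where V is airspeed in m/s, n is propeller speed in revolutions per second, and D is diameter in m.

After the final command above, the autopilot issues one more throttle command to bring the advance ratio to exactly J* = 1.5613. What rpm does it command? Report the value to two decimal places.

rpm = 737.81

set_propeller: D = 1.798 m, P = 1.966 m (p = P/D = 1.093437); state ← (V=0, rpm=0)
throttle_to(8598): rpm ← 8598
set_airspeed(23.06): V ← 23.06 m/s
adjust_airspeed(-7.76): V ← 23.06 -7.76 = 15.3 m/s
adjust_airspeed(-11.01): V ← 15.3 -11.01 = 4.29 m/s
set_airspeed(4.29): V ← 4.29 m/s
set_airspeed(36.89): V ← 36.89 m/s
set_airspeed(34.52): V ← 34.52 m/s
final state: V = 34.52 m/s, rpm = 8598 → n = rpm/60 = 143.300000 rev/s
target J* = 1.5613; solve J* = V/(n·D) for n: n = V/(J*·D) = 34.52/(1.5613 × 1.798) = 12.296874 rev/s
rpm = 60·n = 737.812469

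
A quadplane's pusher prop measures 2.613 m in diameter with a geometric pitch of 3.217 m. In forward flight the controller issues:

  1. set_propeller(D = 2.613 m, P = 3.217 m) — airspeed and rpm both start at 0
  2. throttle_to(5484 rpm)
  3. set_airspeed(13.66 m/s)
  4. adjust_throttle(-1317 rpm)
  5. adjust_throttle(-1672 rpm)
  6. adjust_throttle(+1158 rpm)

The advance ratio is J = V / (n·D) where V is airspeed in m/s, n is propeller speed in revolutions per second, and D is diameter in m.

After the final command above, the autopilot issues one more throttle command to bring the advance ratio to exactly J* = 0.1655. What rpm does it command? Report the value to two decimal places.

rpm = 1895.24

set_propeller: D = 2.613 m, P = 3.217 m (p = P/D = 1.231152); state ← (V=0, rpm=0)
throttle_to(5484): rpm ← 5484
set_airspeed(13.66): V ← 13.66 m/s
adjust_throttle(-1317): rpm ← 5484 -1317 = 4167
adjust_throttle(-1672): rpm ← 4167 -1672 = 2495
adjust_throttle(+1158): rpm ← 2495 +1158 = 3653
final state: V = 13.66 m/s, rpm = 3653 → n = rpm/60 = 60.883333 rev/s
target J* = 0.1655; solve J* = V/(n·D) for n: n = V/(J*·D) = 13.66/(0.1655 × 2.613) = 31.587357 rev/s
rpm = 60·n = 1895.241432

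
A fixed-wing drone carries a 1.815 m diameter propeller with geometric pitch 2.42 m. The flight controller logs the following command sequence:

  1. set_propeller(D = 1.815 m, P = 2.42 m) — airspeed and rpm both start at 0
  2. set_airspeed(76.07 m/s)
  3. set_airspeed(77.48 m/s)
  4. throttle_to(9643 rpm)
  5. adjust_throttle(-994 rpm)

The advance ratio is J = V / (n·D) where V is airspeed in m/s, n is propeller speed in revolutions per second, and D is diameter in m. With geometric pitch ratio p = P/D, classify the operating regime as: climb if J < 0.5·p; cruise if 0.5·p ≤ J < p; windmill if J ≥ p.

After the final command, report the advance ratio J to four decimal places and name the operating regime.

J = 0.2961, regime = climb

set_propeller: D = 1.815 m, P = 2.42 m (p = P/D = 1.333333); state ← (V=0, rpm=0)
set_airspeed(76.07): V ← 76.07 m/s
set_airspeed(77.48): V ← 77.48 m/s
throttle_to(9643): rpm ← 9643
adjust_throttle(-994): rpm ← 9643 -994 = 8649
final state: V = 77.48 m/s, rpm = 8649 → n = rpm/60 = 144.150000 rev/s
J = V / (n·D) = 77.48 / (144.150000 × 1.815) = 0.296141
regime bands: climb J<0.6667 | cruise [0.6667, 1.3333) | windmill J≥1.3333
J = 0.2961 → climb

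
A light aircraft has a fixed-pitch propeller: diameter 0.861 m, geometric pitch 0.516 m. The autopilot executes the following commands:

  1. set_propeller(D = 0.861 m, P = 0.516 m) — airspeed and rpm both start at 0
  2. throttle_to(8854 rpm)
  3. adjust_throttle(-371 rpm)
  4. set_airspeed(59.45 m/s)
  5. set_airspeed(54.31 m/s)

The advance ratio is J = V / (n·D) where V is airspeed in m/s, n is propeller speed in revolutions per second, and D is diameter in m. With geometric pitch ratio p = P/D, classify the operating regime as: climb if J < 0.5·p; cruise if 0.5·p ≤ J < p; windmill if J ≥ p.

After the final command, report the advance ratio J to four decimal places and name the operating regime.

set_propeller: D = 0.861 m, P = 0.516 m (p = P/D = 0.599303); state ← (V=0, rpm=0)
throttle_to(8854): rpm ← 8854
adjust_throttle(-371): rpm ← 8854 -371 = 8483
set_airspeed(59.45): V ← 59.45 m/s
set_airspeed(54.31): V ← 54.31 m/s
final state: V = 54.31 m/s, rpm = 8483 → n = rpm/60 = 141.383333 rev/s
J = V / (n·D) = 54.31 / (141.383333 × 0.861) = 0.446147
regime bands: climb J<0.2997 | cruise [0.2997, 0.5993) | windmill J≥0.5993
J = 0.4461 → cruise

J = 0.4461, regime = cruise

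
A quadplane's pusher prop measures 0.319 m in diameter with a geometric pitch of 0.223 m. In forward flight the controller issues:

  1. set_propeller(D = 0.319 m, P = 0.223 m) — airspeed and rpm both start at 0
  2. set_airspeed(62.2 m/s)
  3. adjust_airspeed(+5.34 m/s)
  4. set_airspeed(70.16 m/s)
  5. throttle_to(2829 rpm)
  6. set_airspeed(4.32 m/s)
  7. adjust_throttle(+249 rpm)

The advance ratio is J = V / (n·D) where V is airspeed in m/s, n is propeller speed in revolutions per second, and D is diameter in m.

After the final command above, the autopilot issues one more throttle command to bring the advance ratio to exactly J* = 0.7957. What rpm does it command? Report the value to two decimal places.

set_propeller: D = 0.319 m, P = 0.223 m (p = P/D = 0.699060); state ← (V=0, rpm=0)
set_airspeed(62.2): V ← 62.2 m/s
adjust_airspeed(+5.34): V ← 62.2 +5.34 = 67.54 m/s
set_airspeed(70.16): V ← 70.16 m/s
throttle_to(2829): rpm ← 2829
set_airspeed(4.32): V ← 4.32 m/s
adjust_throttle(+249): rpm ← 2829 +249 = 3078
final state: V = 4.32 m/s, rpm = 3078 → n = rpm/60 = 51.300000 rev/s
target J* = 0.7957; solve J* = V/(n·D) for n: n = V/(J*·D) = 4.32/(0.7957 × 0.319) = 17.019379 rev/s
rpm = 60·n = 1021.162731

rpm = 1021.16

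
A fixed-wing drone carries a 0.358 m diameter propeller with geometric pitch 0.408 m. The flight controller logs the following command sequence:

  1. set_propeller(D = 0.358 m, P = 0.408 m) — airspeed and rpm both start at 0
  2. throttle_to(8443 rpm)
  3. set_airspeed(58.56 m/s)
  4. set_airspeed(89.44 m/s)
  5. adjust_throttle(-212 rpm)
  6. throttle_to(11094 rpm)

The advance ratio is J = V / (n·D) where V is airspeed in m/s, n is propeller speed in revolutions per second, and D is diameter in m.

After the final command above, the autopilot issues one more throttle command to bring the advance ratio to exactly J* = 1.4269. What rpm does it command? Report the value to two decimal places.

set_propeller: D = 0.358 m, P = 0.408 m (p = P/D = 1.139665); state ← (V=0, rpm=0)
throttle_to(8443): rpm ← 8443
set_airspeed(58.56): V ← 58.56 m/s
set_airspeed(89.44): V ← 89.44 m/s
adjust_throttle(-212): rpm ← 8443 -212 = 8231
throttle_to(11094): rpm ← 11094
final state: V = 89.44 m/s, rpm = 11094 → n = rpm/60 = 184.900000 rev/s
target J* = 1.4269; solve J* = V/(n·D) for n: n = V/(J*·D) = 89.44/(1.4269 × 0.358) = 175.087534 rev/s
rpm = 60·n = 10505.252039

rpm = 10505.25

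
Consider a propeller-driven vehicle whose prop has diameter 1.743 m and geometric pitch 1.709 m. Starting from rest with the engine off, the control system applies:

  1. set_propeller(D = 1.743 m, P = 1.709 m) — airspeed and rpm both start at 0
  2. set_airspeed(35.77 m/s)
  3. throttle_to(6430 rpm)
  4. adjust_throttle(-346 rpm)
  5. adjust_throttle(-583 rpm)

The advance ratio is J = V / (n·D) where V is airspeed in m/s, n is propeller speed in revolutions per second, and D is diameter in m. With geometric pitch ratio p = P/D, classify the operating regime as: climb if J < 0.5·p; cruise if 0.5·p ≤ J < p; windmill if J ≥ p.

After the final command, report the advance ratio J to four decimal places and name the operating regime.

set_propeller: D = 1.743 m, P = 1.709 m (p = P/D = 0.980493); state ← (V=0, rpm=0)
set_airspeed(35.77): V ← 35.77 m/s
throttle_to(6430): rpm ← 6430
adjust_throttle(-346): rpm ← 6430 -346 = 6084
adjust_throttle(-583): rpm ← 6084 -583 = 5501
final state: V = 35.77 m/s, rpm = 5501 → n = rpm/60 = 91.683333 rev/s
J = V / (n·D) = 35.77 / (91.683333 × 1.743) = 0.223837
regime bands: climb J<0.4902 | cruise [0.4902, 0.9805) | windmill J≥0.9805
J = 0.2238 → climb

J = 0.2238, regime = climb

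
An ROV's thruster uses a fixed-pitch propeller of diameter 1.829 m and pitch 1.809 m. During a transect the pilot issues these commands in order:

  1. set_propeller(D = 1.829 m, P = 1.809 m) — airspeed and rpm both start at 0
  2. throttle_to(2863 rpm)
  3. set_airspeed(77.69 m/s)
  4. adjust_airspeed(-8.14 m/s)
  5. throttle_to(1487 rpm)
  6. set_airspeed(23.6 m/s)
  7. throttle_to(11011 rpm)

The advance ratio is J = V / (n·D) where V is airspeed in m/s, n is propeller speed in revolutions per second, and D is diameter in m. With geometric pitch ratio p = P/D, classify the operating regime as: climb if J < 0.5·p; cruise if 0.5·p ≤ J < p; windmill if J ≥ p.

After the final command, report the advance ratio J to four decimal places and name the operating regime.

J = 0.0703, regime = climb

set_propeller: D = 1.829 m, P = 1.809 m (p = P/D = 0.989065); state ← (V=0, rpm=0)
throttle_to(2863): rpm ← 2863
set_airspeed(77.69): V ← 77.69 m/s
adjust_airspeed(-8.14): V ← 77.69 -8.14 = 69.55 m/s
throttle_to(1487): rpm ← 1487
set_airspeed(23.6): V ← 23.6 m/s
throttle_to(11011): rpm ← 11011
final state: V = 23.6 m/s, rpm = 11011 → n = rpm/60 = 183.516667 rev/s
J = V / (n·D) = 23.6 / (183.516667 × 1.829) = 0.070311
regime bands: climb J<0.4945 | cruise [0.4945, 0.9891) | windmill J≥0.9891
J = 0.0703 → climb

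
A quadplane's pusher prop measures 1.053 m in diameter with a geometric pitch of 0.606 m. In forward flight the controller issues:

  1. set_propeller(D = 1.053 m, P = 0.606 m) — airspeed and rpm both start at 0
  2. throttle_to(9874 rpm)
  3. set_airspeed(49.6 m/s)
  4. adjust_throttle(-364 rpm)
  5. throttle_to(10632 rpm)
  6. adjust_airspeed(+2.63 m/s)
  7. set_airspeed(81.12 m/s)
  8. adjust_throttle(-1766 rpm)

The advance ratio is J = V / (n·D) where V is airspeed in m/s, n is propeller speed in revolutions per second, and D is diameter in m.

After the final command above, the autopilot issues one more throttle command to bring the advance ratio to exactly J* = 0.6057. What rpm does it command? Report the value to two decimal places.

rpm = 7631.21

set_propeller: D = 1.053 m, P = 0.606 m (p = P/D = 0.575499); state ← (V=0, rpm=0)
throttle_to(9874): rpm ← 9874
set_airspeed(49.6): V ← 49.6 m/s
adjust_throttle(-364): rpm ← 9874 -364 = 9510
throttle_to(10632): rpm ← 10632
adjust_airspeed(+2.63): V ← 49.6 +2.63 = 52.23 m/s
set_airspeed(81.12): V ← 81.12 m/s
adjust_throttle(-1766): rpm ← 10632 -1766 = 8866
final state: V = 81.12 m/s, rpm = 8866 → n = rpm/60 = 147.766667 rev/s
target J* = 0.6057; solve J* = V/(n·D) for n: n = V/(J*·D) = 81.12/(0.6057 × 1.053) = 127.186787 rev/s
rpm = 60·n = 7631.207235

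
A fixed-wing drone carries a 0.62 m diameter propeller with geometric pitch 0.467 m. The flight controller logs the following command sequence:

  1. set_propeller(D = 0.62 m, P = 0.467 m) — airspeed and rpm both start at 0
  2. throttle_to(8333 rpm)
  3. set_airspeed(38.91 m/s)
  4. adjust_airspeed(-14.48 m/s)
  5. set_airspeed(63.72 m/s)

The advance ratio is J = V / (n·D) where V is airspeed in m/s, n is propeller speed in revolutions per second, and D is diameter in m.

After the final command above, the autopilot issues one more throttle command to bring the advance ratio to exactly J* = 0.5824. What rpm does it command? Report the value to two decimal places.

rpm = 10588.00

set_propeller: D = 0.62 m, P = 0.467 m (p = P/D = 0.753226); state ← (V=0, rpm=0)
throttle_to(8333): rpm ← 8333
set_airspeed(38.91): V ← 38.91 m/s
adjust_airspeed(-14.48): V ← 38.91 -14.48 = 24.43 m/s
set_airspeed(63.72): V ← 63.72 m/s
final state: V = 63.72 m/s, rpm = 8333 → n = rpm/60 = 138.883333 rev/s
target J* = 0.5824; solve J* = V/(n·D) for n: n = V/(J*·D) = 63.72/(0.5824 × 0.62) = 176.466678 rev/s
rpm = 60·n = 10588.000709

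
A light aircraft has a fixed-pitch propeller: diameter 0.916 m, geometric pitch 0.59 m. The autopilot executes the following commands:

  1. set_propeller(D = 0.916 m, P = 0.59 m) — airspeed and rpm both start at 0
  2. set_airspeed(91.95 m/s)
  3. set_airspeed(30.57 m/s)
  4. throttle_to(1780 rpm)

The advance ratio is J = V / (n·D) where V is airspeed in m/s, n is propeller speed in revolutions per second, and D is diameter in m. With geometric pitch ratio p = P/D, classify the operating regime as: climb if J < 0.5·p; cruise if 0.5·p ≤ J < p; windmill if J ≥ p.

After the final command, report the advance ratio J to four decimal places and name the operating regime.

J = 1.1249, regime = windmill

set_propeller: D = 0.916 m, P = 0.59 m (p = P/D = 0.644105); state ← (V=0, rpm=0)
set_airspeed(91.95): V ← 91.95 m/s
set_airspeed(30.57): V ← 30.57 m/s
throttle_to(1780): rpm ← 1780
final state: V = 30.57 m/s, rpm = 1780 → n = rpm/60 = 29.666667 rev/s
J = V / (n·D) = 30.57 / (29.666667 × 0.916) = 1.124945
regime bands: climb J<0.3221 | cruise [0.3221, 0.6441) | windmill J≥0.6441
J = 1.1249 → windmill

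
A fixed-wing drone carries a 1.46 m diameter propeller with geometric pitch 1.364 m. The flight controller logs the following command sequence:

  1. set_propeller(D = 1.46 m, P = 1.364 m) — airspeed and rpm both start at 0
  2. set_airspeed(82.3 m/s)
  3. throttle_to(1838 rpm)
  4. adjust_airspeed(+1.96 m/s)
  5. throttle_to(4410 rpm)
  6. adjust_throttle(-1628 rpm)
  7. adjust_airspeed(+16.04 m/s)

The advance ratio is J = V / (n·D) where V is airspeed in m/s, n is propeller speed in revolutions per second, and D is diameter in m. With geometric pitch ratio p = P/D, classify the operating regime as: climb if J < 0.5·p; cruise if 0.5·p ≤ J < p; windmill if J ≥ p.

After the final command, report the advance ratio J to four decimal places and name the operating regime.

set_propeller: D = 1.46 m, P = 1.364 m (p = P/D = 0.934247); state ← (V=0, rpm=0)
set_airspeed(82.3): V ← 82.3 m/s
throttle_to(1838): rpm ← 1838
adjust_airspeed(+1.96): V ← 82.3 +1.96 = 84.26 m/s
throttle_to(4410): rpm ← 4410
adjust_throttle(-1628): rpm ← 4410 -1628 = 2782
adjust_airspeed(+16.04): V ← 84.26 +16.04 = 100.3 m/s
final state: V = 100.3 m/s, rpm = 2782 → n = rpm/60 = 46.366667 rev/s
J = V / (n·D) = 100.3 / (46.366667 × 1.46) = 1.481638
regime bands: climb J<0.4671 | cruise [0.4671, 0.9342) | windmill J≥0.9342
J = 1.4816 → windmill

J = 1.4816, regime = windmill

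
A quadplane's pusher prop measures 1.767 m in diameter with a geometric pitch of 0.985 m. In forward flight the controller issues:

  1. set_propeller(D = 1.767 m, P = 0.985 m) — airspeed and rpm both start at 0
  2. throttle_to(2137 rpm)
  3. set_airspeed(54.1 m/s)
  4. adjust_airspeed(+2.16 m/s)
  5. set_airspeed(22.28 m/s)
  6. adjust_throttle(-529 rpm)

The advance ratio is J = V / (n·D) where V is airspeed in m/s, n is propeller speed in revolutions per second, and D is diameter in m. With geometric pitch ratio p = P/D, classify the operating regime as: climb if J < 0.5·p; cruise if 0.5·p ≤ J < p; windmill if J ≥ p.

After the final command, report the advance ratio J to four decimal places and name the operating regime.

J = 0.4705, regime = cruise

set_propeller: D = 1.767 m, P = 0.985 m (p = P/D = 0.557442); state ← (V=0, rpm=0)
throttle_to(2137): rpm ← 2137
set_airspeed(54.1): V ← 54.1 m/s
adjust_airspeed(+2.16): V ← 54.1 +2.16 = 56.26 m/s
set_airspeed(22.28): V ← 22.28 m/s
adjust_throttle(-529): rpm ← 2137 -529 = 1608
final state: V = 22.28 m/s, rpm = 1608 → n = rpm/60 = 26.800000 rev/s
J = V / (n·D) = 22.28 / (26.800000 × 1.767) = 0.470483
regime bands: climb J<0.2787 | cruise [0.2787, 0.5574) | windmill J≥0.5574
J = 0.4705 → cruise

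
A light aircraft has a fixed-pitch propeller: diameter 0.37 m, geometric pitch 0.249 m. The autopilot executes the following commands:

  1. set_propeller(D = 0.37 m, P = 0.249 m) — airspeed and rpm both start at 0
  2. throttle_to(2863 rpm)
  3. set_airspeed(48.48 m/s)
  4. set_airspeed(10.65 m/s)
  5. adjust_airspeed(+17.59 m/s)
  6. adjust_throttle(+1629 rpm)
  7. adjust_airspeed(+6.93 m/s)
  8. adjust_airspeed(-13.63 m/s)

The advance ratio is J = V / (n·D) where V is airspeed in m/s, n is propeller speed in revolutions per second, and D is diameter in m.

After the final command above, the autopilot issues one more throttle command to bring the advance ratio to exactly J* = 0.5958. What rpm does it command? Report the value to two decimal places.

set_propeller: D = 0.37 m, P = 0.249 m (p = P/D = 0.672973); state ← (V=0, rpm=0)
throttle_to(2863): rpm ← 2863
set_airspeed(48.48): V ← 48.48 m/s
set_airspeed(10.65): V ← 10.65 m/s
adjust_airspeed(+17.59): V ← 10.65 +17.59 = 28.24 m/s
adjust_throttle(+1629): rpm ← 2863 +1629 = 4492
adjust_airspeed(+6.93): V ← 28.24 +6.93 = 35.17 m/s
adjust_airspeed(-13.63): V ← 35.17 -13.63 = 21.54 m/s
final state: V = 21.54 m/s, rpm = 4492 → n = rpm/60 = 74.866667 rev/s
target J* = 0.5958; solve J* = V/(n·D) for n: n = V/(J*·D) = 21.54/(0.5958 × 0.37) = 97.711004 rev/s
rpm = 60·n = 5862.660243

rpm = 5862.66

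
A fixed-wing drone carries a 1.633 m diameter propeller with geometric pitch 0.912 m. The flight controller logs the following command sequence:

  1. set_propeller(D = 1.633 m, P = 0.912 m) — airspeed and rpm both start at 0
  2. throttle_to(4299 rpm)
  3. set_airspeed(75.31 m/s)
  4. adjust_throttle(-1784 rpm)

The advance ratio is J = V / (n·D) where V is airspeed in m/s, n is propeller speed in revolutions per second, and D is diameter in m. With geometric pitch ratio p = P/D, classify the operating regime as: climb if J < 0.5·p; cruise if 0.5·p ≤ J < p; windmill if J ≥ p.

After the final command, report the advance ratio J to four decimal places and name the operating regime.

J = 1.1002, regime = windmill

set_propeller: D = 1.633 m, P = 0.912 m (p = P/D = 0.558481); state ← (V=0, rpm=0)
throttle_to(4299): rpm ← 4299
set_airspeed(75.31): V ← 75.31 m/s
adjust_throttle(-1784): rpm ← 4299 -1784 = 2515
final state: V = 75.31 m/s, rpm = 2515 → n = rpm/60 = 41.916667 rev/s
J = V / (n·D) = 75.31 / (41.916667 × 1.633) = 1.100220
regime bands: climb J<0.2792 | cruise [0.2792, 0.5585) | windmill J≥0.5585
J = 1.1002 → windmill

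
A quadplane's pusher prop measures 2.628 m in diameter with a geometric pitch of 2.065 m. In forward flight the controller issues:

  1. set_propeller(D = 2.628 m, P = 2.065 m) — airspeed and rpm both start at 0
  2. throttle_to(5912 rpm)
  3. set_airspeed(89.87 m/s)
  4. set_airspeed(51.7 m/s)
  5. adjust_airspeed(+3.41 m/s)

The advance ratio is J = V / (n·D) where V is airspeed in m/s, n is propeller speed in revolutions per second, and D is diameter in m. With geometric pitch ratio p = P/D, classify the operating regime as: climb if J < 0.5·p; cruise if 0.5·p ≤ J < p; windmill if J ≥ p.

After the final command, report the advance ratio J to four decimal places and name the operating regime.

J = 0.2128, regime = climb

set_propeller: D = 2.628 m, P = 2.065 m (p = P/D = 0.785769); state ← (V=0, rpm=0)
throttle_to(5912): rpm ← 5912
set_airspeed(89.87): V ← 89.87 m/s
set_airspeed(51.7): V ← 51.7 m/s
adjust_airspeed(+3.41): V ← 51.7 +3.41 = 55.11 m/s
final state: V = 55.11 m/s, rpm = 5912 → n = rpm/60 = 98.533333 rev/s
J = V / (n·D) = 55.11 / (98.533333 × 2.628) = 0.212825
regime bands: climb J<0.3929 | cruise [0.3929, 0.7858) | windmill J≥0.7858
J = 0.2128 → climb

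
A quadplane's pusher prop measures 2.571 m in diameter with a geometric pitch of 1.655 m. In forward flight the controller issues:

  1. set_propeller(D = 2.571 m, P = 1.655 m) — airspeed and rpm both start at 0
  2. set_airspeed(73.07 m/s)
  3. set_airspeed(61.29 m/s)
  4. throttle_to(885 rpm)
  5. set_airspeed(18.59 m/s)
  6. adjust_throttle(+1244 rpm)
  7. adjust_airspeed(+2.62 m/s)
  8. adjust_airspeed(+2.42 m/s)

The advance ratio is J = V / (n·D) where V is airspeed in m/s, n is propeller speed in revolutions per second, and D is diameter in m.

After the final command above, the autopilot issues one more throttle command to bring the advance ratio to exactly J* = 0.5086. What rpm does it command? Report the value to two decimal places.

set_propeller: D = 2.571 m, P = 1.655 m (p = P/D = 0.643718); state ← (V=0, rpm=0)
set_airspeed(73.07): V ← 73.07 m/s
set_airspeed(61.29): V ← 61.29 m/s
throttle_to(885): rpm ← 885
set_airspeed(18.59): V ← 18.59 m/s
adjust_throttle(+1244): rpm ← 885 +1244 = 2129
adjust_airspeed(+2.62): V ← 18.59 +2.62 = 21.21 m/s
adjust_airspeed(+2.42): V ← 21.21 +2.42 = 23.63 m/s
final state: V = 23.63 m/s, rpm = 2129 → n = rpm/60 = 35.483333 rev/s
target J* = 0.5086; solve J* = V/(n·D) for n: n = V/(J*·D) = 23.63/(0.5086 × 2.571) = 18.071129 rev/s
rpm = 60·n = 1084.267748

rpm = 1084.27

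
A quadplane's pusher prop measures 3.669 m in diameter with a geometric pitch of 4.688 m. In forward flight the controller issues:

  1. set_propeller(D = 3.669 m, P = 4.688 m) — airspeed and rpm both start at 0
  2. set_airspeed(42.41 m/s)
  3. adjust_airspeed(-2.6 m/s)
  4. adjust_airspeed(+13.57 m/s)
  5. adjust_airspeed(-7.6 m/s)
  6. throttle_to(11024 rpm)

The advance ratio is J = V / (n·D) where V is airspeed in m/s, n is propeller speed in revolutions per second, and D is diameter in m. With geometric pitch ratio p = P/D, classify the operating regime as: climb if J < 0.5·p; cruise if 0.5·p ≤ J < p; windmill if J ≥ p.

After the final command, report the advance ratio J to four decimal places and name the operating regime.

J = 0.0679, regime = climb

set_propeller: D = 3.669 m, P = 4.688 m (p = P/D = 1.277732); state ← (V=0, rpm=0)
set_airspeed(42.41): V ← 42.41 m/s
adjust_airspeed(-2.6): V ← 42.41 -2.6 = 39.81 m/s
adjust_airspeed(+13.57): V ← 39.81 +13.57 = 53.38 m/s
adjust_airspeed(-7.6): V ← 53.38 -7.6 = 45.78 m/s
throttle_to(11024): rpm ← 11024
final state: V = 45.78 m/s, rpm = 11024 → n = rpm/60 = 183.733333 rev/s
J = V / (n·D) = 45.78 / (183.733333 × 3.669) = 0.067911
regime bands: climb J<0.6389 | cruise [0.6389, 1.2777) | windmill J≥1.2777
J = 0.0679 → climb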